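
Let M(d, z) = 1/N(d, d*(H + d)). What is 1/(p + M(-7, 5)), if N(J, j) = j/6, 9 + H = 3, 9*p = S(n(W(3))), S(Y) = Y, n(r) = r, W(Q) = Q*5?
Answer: 273/473 ≈ 0.57717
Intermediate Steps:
W(Q) = 5*Q
p = 5/3 (p = (5*3)/9 = (⅑)*15 = 5/3 ≈ 1.6667)
H = -6 (H = -9 + 3 = -6)
N(J, j) = j/6 (N(J, j) = j*(⅙) = j/6)
M(d, z) = 6/(d*(-6 + d)) (M(d, z) = 1/((d*(-6 + d))/6) = 1/(d*(-6 + d)/6) = 6/(d*(-6 + d)))
1/(p + M(-7, 5)) = 1/(5/3 + 6/(-7*(-6 - 7))) = 1/(5/3 + 6*(-⅐)/(-13)) = 1/(5/3 + 6*(-⅐)*(-1/13)) = 1/(5/3 + 6/91) = 1/(473/273) = 273/473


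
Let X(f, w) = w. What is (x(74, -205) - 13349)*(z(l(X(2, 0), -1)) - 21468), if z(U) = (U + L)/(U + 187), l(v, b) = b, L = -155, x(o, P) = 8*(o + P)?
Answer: 9581692998/31 ≈ 3.0909e+8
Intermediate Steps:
x(o, P) = 8*P + 8*o (x(o, P) = 8*(P + o) = 8*P + 8*o)
z(U) = (-155 + U)/(187 + U) (z(U) = (U - 155)/(U + 187) = (-155 + U)/(187 + U))
(x(74, -205) - 13349)*(z(l(X(2, 0), -1)) - 21468) = ((8*(-205) + 8*74) - 13349)*((-155 - 1)/(187 - 1) - 21468) = ((-1640 + 592) - 13349)*(-156/186 - 21468) = (-1048 - 13349)*((1/186)*(-156) - 21468) = -14397*(-26/31 - 21468) = -14397*(-665534/31) = 9581692998/31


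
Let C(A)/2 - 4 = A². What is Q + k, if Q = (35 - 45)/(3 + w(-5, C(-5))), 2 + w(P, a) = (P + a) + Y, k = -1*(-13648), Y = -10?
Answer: 300251/22 ≈ 13648.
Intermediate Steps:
C(A) = 8 + 2*A²
k = 13648
w(P, a) = -12 + P + a (w(P, a) = -2 + ((P + a) - 10) = -2 + (-10 + P + a) = -12 + P + a)
Q = -5/22 (Q = (35 - 45)/(3 + (-12 - 5 + (8 + 2*(-5)²))) = -10/(3 + (-12 - 5 + (8 + 2*25))) = -10/(3 + (-12 - 5 + (8 + 50))) = -10/(3 + (-12 - 5 + 58)) = -10/(3 + 41) = -10/44 = (1/44)*(-10) = -5/22 ≈ -0.22727)
Q + k = -5/22 + 13648 = 300251/22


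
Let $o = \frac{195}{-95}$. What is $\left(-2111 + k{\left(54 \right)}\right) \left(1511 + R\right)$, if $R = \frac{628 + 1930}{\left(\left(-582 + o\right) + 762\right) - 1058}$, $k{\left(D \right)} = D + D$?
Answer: $- \frac{50509308487}{16721} \approx -3.0207 \cdot 10^{6}$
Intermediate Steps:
$k{\left(D \right)} = 2 D$
$o = - \frac{39}{19}$ ($o = 195 \left(- \frac{1}{95}\right) = - \frac{39}{19} \approx -2.0526$)
$R = - \frac{48602}{16721}$ ($R = \frac{628 + 1930}{\left(\left(-582 - \frac{39}{19}\right) + 762\right) - 1058} = \frac{2558}{\left(- \frac{11097}{19} + 762\right) - 1058} = \frac{2558}{\frac{3381}{19} - 1058} = \frac{2558}{- \frac{16721}{19}} = 2558 \left(- \frac{19}{16721}\right) = - \frac{48602}{16721} \approx -2.9066$)
$\left(-2111 + k{\left(54 \right)}\right) \left(1511 + R\right) = \left(-2111 + 2 \cdot 54\right) \left(1511 - \frac{48602}{16721}\right) = \left(-2111 + 108\right) \frac{25216829}{16721} = \left(-2003\right) \frac{25216829}{16721} = - \frac{50509308487}{16721}$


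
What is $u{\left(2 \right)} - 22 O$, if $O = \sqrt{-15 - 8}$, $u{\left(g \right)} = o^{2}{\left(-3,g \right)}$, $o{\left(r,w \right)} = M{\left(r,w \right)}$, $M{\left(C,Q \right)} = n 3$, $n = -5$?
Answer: $225 - 22 i \sqrt{23} \approx 225.0 - 105.51 i$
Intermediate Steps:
$M{\left(C,Q \right)} = -15$ ($M{\left(C,Q \right)} = \left(-5\right) 3 = -15$)
$o{\left(r,w \right)} = -15$
$u{\left(g \right)} = 225$ ($u{\left(g \right)} = \left(-15\right)^{2} = 225$)
$O = i \sqrt{23}$ ($O = \sqrt{-23} = i \sqrt{23} \approx 4.7958 i$)
$u{\left(2 \right)} - 22 O = 225 - 22 i \sqrt{23}$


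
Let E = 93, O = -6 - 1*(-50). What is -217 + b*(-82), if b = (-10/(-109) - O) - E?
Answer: 1200033/109 ≈ 11009.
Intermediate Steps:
O = 44 (O = -6 + 50 = 44)
b = -14923/109 (b = (-10/(-109) - 1*44) - 1*93 = (-10*(-1/109) - 44) - 93 = (10/109 - 44) - 93 = -4786/109 - 93 = -14923/109 ≈ -136.91)
-217 + b*(-82) = -217 - 14923/109*(-82) = -217 + 1223686/109 = 1200033/109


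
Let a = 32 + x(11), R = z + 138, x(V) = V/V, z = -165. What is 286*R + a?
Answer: -7689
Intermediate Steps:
x(V) = 1
R = -27 (R = -165 + 138 = -27)
a = 33 (a = 32 + 1 = 33)
286*R + a = 286*(-27) + 33 = -7722 + 33 = -7689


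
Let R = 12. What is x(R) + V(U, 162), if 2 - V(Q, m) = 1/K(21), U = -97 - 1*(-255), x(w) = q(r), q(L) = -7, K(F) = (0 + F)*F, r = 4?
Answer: -2206/441 ≈ -5.0023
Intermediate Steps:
K(F) = F² (K(F) = F*F = F²)
x(w) = -7
U = 158 (U = -97 + 255 = 158)
V(Q, m) = 881/441 (V(Q, m) = 2 - 1/(21²) = 2 - 1/441 = 881/441)
x(R) + V(U, 162) = -7 + 881/441 = -2206/441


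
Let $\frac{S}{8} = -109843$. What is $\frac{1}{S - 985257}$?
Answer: $- \frac{1}{1864001} \approx -5.3648 \cdot 10^{-7}$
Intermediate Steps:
$S = -878744$ ($S = 8 \left(-109843\right) = -878744$)
$\frac{1}{S - 985257} = \frac{1}{-878744 - 985257} = \frac{1}{-1864001} = - \frac{1}{1864001}$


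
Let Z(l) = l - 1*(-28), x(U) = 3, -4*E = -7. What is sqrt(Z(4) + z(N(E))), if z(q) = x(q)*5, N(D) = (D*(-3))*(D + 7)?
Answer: sqrt(47) ≈ 6.8557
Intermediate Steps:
E = 7/4 (E = -1/4*(-7) = 7/4 ≈ 1.7500)
N(D) = -3*D*(7 + D) (N(D) = (-3*D)*(7 + D) = -3*D*(7 + D))
Z(l) = 28 + l (Z(l) = l + 28 = 28 + l)
z(q) = 15 (z(q) = 3*5 = 15)
sqrt(Z(4) + z(N(E))) = sqrt((28 + 4) + 15) = sqrt(32 + 15) = sqrt(47)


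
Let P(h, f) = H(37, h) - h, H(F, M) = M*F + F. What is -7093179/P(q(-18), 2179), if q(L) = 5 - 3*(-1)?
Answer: -7093179/325 ≈ -21825.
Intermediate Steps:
H(F, M) = F + F*M (H(F, M) = F*M + F = F + F*M)
q(L) = 8 (q(L) = 5 + 3 = 8)
P(h, f) = 37 + 36*h (P(h, f) = 37*(1 + h) - h = (37 + 37*h) - h = 37 + 36*h)
-7093179/P(q(-18), 2179) = -7093179/(37 + 36*8) = -7093179/(37 + 288) = -7093179/325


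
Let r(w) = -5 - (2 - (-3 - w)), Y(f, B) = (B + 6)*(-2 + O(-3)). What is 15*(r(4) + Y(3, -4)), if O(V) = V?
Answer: -360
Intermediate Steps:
Y(f, B) = -30 - 5*B (Y(f, B) = (B + 6)*(-2 - 3) = (6 + B)*(-5) = -30 - 5*B)
r(w) = -10 - w (r(w) = -5 - (2 + (3 + w)) = -5 - (5 + w) = -5 + (-5 - w) = -10 - w)
15*(r(4) + Y(3, -4)) = 15*((-10 - 1*4) + (-30 - 5*(-4))) = 15*((-10 - 4) + (-30 + 20)) = 15*(-14 - 10) = 15*(-24) = -360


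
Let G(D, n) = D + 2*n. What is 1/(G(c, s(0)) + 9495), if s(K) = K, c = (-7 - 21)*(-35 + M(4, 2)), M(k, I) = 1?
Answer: 1/10447 ≈ 9.5721e-5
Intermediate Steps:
c = 952 (c = (-7 - 21)*(-35 + 1) = -28*(-34) = 952)
1/(G(c, s(0)) + 9495) = 1/((952 + 2*0) + 9495) = 1/((952 + 0) + 9495) = 1/(952 + 9495) = 1/10447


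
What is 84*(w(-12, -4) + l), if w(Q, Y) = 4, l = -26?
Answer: -1848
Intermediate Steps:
84*(w(-12, -4) + l) = 84*(4 - 26) = 84*(-22) = -1848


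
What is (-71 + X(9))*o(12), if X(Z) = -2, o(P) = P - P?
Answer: 0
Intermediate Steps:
o(P) = 0
(-71 + X(9))*o(12) = (-71 - 2)*0 = -73*0 = 0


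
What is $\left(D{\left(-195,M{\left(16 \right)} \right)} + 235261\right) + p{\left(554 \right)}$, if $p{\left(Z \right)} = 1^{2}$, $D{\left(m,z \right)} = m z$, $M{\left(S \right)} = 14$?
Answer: $232532$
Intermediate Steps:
$p{\left(Z \right)} = 1$
$\left(D{\left(-195,M{\left(16 \right)} \right)} + 235261\right) + p{\left(554 \right)} = \left(\left(-195\right) 14 + 235261\right) + 1 = \left(-2730 + 235261\right) + 1 = 232531 + 1 = 232532$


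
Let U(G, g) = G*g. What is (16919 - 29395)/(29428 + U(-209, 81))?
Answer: -12476/12499 ≈ -0.99816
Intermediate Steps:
(16919 - 29395)/(29428 + U(-209, 81)) = (16919 - 29395)/(29428 - 209*81) = -12476/(29428 - 16929) = -12476/12499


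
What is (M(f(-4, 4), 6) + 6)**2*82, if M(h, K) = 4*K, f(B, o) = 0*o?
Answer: 73800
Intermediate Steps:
f(B, o) = 0
(M(f(-4, 4), 6) + 6)**2*82 = (4*6 + 6)**2*82 = (24 + 6)**2*82 = 30**2*82 = 900*82 = 73800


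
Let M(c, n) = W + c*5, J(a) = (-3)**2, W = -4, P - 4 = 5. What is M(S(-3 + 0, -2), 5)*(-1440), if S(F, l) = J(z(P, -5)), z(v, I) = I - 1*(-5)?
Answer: -59040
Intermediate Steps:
P = 9 (P = 4 + 5 = 9)
z(v, I) = 5 + I (z(v, I) = I + 5 = 5 + I)
J(a) = 9
S(F, l) = 9
M(c, n) = -4 + 5*c (M(c, n) = -4 + c*5 = -4 + 5*c)
M(S(-3 + 0, -2), 5)*(-1440) = (-4 + 5*9)*(-1440) = (-4 + 45)*(-1440) = 41*(-1440) = -59040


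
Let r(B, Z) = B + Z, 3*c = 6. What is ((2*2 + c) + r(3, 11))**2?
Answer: 400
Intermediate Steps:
c = 2 (c = (1/3)*6 = 2)
((2*2 + c) + r(3, 11))**2 = ((2*2 + 2) + (3 + 11))**2 = ((4 + 2) + 14)**2 = (6 + 14)**2 = 20**2 = 400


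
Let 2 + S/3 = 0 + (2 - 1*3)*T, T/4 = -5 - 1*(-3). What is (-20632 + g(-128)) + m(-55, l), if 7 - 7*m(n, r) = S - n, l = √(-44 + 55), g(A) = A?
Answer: -145386/7 ≈ -20769.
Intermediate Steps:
T = -8 (T = 4*(-5 - 1*(-3)) = 4*(-5 + 3) = 4*(-2) = -8)
l = √11 ≈ 3.3166
S = 18 (S = -6 + 3*(0 + (2 - 1*3)*(-8)) = -6 + 3*(0 + (2 - 3)*(-8)) = -6 + 3*(0 - 1*(-8)) = -6 + 3*(0 + 8) = -6 + 3*8 = -6 + 24 = 18)
m(n, r) = -11/7 + n/7 (m(n, r) = 1 - (18 - n)/7 = 1 + (-18/7 + n/7) = -11/7 + n/7)
(-20632 + g(-128)) + m(-55, l) = (-20632 - 128) + (-11/7 + (⅐)*(-55)) = -20760 + (-11/7 - 55/7) = -20760 - 66/7 = -145386/7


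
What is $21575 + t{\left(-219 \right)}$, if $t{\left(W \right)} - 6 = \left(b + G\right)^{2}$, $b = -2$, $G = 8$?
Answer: $21617$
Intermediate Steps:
$t{\left(W \right)} = 42$ ($t{\left(W \right)} = 6 + \left(-2 + 8\right)^{2} = 6 + 6^{2} = 6 + 36 = 42$)
$21575 + t{\left(-219 \right)} = 21575 + 42 = 21617$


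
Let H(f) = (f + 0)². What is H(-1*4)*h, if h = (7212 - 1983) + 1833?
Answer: 112992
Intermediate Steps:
H(f) = f²
h = 7062 (h = 5229 + 1833 = 7062)
H(-1*4)*h = (-1*4)²*7062 = (-4)²*7062 = 16*7062 = 112992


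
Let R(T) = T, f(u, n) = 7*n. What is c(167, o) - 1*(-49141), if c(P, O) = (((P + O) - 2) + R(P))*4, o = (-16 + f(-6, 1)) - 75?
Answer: 50133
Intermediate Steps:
o = -84 (o = (-16 + 7*1) - 75 = (-16 + 7) - 75 = -9 - 75 = -84)
c(P, O) = -8 + 4*O + 8*P (c(P, O) = (((P + O) - 2) + P)*4 = (((O + P) - 2) + P)*4 = ((-2 + O + P) + P)*4 = (-2 + O + 2*P)*4 = -8 + 4*O + 8*P)
c(167, o) - 1*(-49141) = (-8 + 4*(-84) + 8*167) - 1*(-49141) = (-8 - 336 + 1336) + 49141 = 992 + 49141 = 50133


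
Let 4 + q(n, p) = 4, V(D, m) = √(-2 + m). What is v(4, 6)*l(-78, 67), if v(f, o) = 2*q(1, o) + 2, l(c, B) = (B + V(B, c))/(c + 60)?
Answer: -67/9 - 4*I*√5/9 ≈ -7.4444 - 0.99381*I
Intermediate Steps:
q(n, p) = 0 (q(n, p) = -4 + 4 = 0)
l(c, B) = (B + √(-2 + c))/(60 + c) (l(c, B) = (B + √(-2 + c))/(c + 60) = (B + √(-2 + c))/(60 + c))
v(f, o) = 2 (v(f, o) = 2*0 + 2 = 0 + 2 = 2)
v(4, 6)*l(-78, 67) = 2*((67 + √(-2 - 78))/(60 - 78)) = 2*((67 + √(-80))/(-18)) = 2*(-(67 + 4*I*√5)/18) = 2*(-67/18 - 2*I*√5/9) = -67/9 - 4*I*√5/9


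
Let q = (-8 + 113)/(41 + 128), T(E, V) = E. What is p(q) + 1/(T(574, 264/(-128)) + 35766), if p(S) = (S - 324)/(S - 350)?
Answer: 397215277/429139060 ≈ 0.92561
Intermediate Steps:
q = 105/169 ≈ 0.62130
p(S) = (-324 + S)/(-350 + S)
p(q) + 1/(T(574, 264/(-128)) + 35766) = (-324 + 105/169)/(-350 + 105/169) + 1/(574 + 35766) = -54651/169/(-59045/169) + 1/36340 = -169/59045*(-54651/169) + 1/36340 = 54651/59045 + 1/36340 = 397215277/429139060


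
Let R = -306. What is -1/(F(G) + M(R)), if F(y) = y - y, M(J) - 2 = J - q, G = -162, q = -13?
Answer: 1/291 ≈ 0.0034364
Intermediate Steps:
M(J) = 15 + J (M(J) = 2 + (J - 1*(-13)) = 2 + (J + 13) = 2 + (13 + J) = 15 + J)
F(y) = 0
-1/(F(G) + M(R)) = -1/(0 + (15 - 306)) = -1/(0 - 291) = -1/(-291) = -1*(-1/291) = 1/291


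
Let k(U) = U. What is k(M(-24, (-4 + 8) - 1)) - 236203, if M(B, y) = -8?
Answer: -236211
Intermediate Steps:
k(M(-24, (-4 + 8) - 1)) - 236203 = -8 - 236203 = -236211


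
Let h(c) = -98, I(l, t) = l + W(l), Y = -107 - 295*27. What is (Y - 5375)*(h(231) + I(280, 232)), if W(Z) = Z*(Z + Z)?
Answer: -2110936954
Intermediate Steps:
W(Z) = 2*Z² (W(Z) = Z*(2*Z) = 2*Z²)
Y = -8072 (Y = -107 - 7965 = -8072)
I(l, t) = l + 2*l²
(Y - 5375)*(h(231) + I(280, 232)) = (-8072 - 5375)*(-98 + 280*(1 + 2*280)) = -13447*(-98 + 280*(1 + 560)) = -13447*(-98 + 280*561) = -13447*(-98 + 157080) = -13447*156982 = -2110936954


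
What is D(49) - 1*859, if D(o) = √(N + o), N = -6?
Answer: -859 + √43 ≈ -852.44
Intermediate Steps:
D(o) = √(-6 + o)
D(49) - 1*859 = √(-6 + 49) - 1*859 = √43 - 859 = -859 + √43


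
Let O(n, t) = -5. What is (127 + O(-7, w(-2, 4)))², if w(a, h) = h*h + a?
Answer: 14884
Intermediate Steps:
w(a, h) = a + h² (w(a, h) = h² + a = a + h²)
(127 + O(-7, w(-2, 4)))² = (127 - 5)² = 122² = 14884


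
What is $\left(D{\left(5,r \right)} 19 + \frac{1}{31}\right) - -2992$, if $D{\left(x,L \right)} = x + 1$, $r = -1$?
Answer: $\frac{96287}{31} \approx 3106.0$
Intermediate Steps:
$D{\left(x,L \right)} = 1 + x$
$\left(D{\left(5,r \right)} 19 + \frac{1}{31}\right) - -2992 = \left(\left(1 + 5\right) 19 + \frac{1}{31}\right) - -2992 = \left(6 \cdot 19 + \frac{1}{31}\right) + 2992 = \left(114 + \frac{1}{31}\right) + 2992 = \frac{3535}{31} + 2992 = \frac{96287}{31}$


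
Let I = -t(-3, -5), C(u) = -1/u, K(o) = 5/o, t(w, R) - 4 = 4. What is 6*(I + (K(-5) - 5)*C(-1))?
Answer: -84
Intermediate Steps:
t(w, R) = 8 (t(w, R) = 4 + 4 = 8)
I = -8 (I = -1*8 = -8)
6*(I + (K(-5) - 5)*C(-1)) = 6*(-8 + (5/(-5) - 5)*(-1/(-1))) = 6*(-8 + (5*(-⅕) - 5)*(-1*(-1))) = 6*(-8 + (-1 - 5)*1) = 6*(-8 - 6*1) = 6*(-8 - 6) = 6*(-14) = -84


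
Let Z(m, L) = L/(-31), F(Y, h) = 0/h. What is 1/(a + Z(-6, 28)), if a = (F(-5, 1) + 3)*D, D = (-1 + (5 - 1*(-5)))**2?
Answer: 31/7505 ≈ 0.0041306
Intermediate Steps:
F(Y, h) = 0
Z(m, L) = -L/31 (Z(m, L) = L*(-1/31) = -L/31)
D = 81 (D = (-1 + (5 + 5))**2 = (-1 + 10)**2 = 9**2 = 81)
a = 243 (a = (0 + 3)*81 = 3*81 = 243)
1/(a + Z(-6, 28)) = 1/(243 - 1/31*28) = 1/(243 - 28/31) = 1/(7505/31) = 31/7505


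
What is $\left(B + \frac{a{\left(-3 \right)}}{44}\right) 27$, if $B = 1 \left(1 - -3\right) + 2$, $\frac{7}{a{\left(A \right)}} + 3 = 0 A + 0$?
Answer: $\frac{7065}{44} \approx 160.57$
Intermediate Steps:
$a{\left(A \right)} = - \frac{7}{3}$ ($a{\left(A \right)} = \frac{7}{-3 + \left(0 A + 0\right)} = \frac{7}{-3 + \left(0 + 0\right)} = \frac{7}{-3 + 0} = \frac{7}{-3} = 7 \left(- \frac{1}{3}\right) = - \frac{7}{3}$)
$B = 6$ ($B = 1 \left(1 + 3\right) + 2 = 1 \cdot 4 + 2 = 4 + 2 = 6$)
$\left(B + \frac{a{\left(-3 \right)}}{44}\right) 27 = \left(6 - \frac{7}{3 \cdot 44}\right) 27 = \left(6 - \frac{7}{132}\right) 27 = \frac{785}{132} \cdot 27 = \frac{7065}{44}$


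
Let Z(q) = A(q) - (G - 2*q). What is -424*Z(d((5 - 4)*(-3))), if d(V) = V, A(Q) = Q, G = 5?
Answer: 5936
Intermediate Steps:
Z(q) = -5 + 3*q (Z(q) = q - (5 - 2*q) = q + (-5 + 2*q) = -5 + 3*q)
-424*Z(d((5 - 4)*(-3))) = -424*(-5 + 3*((5 - 4)*(-3))) = -424*(-5 + 3*(1*(-3))) = -424*(-5 + 3*(-3)) = -424*(-5 - 9) = -424*(-14) = 5936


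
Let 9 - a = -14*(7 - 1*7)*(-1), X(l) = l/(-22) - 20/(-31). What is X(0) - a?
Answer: -259/31 ≈ -8.3548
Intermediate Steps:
X(l) = 20/31 - l/22 (X(l) = l*(-1/22) - 20*(-1/31) = -l/22 + 20/31 = 20/31 - l/22)
a = 9 (a = 9 - (-14*(7 - 1*7))*(-1) = 9 - (-14*(7 - 7))*(-1) = 9 - (-14*0)*(-1) = 9 - 0*(-1) = 9 - 1*0 = 9 + 0 = 9)
X(0) - a = (20/31 - 1/22*0) - 1*9 = (20/31 + 0) - 9 = 20/31 - 9 = -259/31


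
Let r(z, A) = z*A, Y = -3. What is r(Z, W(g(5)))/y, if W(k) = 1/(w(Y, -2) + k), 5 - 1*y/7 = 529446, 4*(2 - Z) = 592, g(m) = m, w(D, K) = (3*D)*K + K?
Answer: 146/77827827 ≈ 1.8759e-6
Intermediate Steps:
w(D, K) = K + 3*D*K (w(D, K) = 3*D*K + K = K + 3*D*K)
Z = -146 (Z = 2 - ¼*592 = 2 - 148 = -146)
y = -3706087 (y = 35 - 7*529446 = 35 - 3706122 = -3706087)
W(k) = 1/(16 + k) (W(k) = 1/(-2*(1 + 3*(-3)) + k) = 1/(-2*(1 - 9) + k) = 1/(-2*(-8) + k) = 1/(16 + k))
r(z, A) = A*z
r(Z, W(g(5)))/y = (-146/(16 + 5))/(-3706087) = (-146/21)*(-1/3706087) = ((1/21)*(-146))*(-1/3706087) = -146/21*(-1/3706087) = 146/77827827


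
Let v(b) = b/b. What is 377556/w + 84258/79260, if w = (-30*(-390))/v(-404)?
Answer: 85863631/2575950 ≈ 33.333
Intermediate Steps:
v(b) = 1
w = 11700 (w = -30*(-390)/1 = 11700*1 = 11700)
377556/w + 84258/79260 = 377556/11700 + 84258/79260 = 377556*(1/11700) + 84258*(1/79260) = 31463/975 + 14043/13210 = 85863631/2575950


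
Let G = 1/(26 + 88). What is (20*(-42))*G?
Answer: -140/19 ≈ -7.3684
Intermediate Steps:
G = 1/114 ≈ 0.0087719
(20*(-42))*G = (20*(-42))*(1/114) = -840*1/114 = -140/19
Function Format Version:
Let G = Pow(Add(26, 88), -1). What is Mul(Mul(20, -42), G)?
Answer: Rational(-140, 19) ≈ -7.3684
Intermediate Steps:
G = Rational(1, 114) (G = Pow(114, -1) = Rational(1, 114) ≈ 0.0087719)
Mul(Mul(20, -42), G) = Mul(Mul(20, -42), Rational(1, 114)) = Mul(-840, Rational(1, 114)) = Rational(-140, 19)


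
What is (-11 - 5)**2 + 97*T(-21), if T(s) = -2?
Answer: 62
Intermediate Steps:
(-11 - 5)**2 + 97*T(-21) = (-11 - 5)**2 + 97*(-2) = (-16)**2 - 194 = 256 - 194 = 62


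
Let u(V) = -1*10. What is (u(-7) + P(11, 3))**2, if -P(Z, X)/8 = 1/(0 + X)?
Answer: 1444/9 ≈ 160.44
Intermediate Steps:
u(V) = -10
P(Z, X) = -8/X (P(Z, X) = -8/(0 + X) = -8/X)
(u(-7) + P(11, 3))**2 = (-10 - 8/3)**2 = (-38/3)**2 = 1444/9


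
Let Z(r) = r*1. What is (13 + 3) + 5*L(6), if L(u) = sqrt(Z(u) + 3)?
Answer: 31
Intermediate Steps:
Z(r) = r
L(u) = sqrt(3 + u) (L(u) = sqrt(u + 3) = sqrt(3 + u))
(13 + 3) + 5*L(6) = (13 + 3) + 5*sqrt(3 + 6) = 16 + 5*sqrt(9) = 16 + 5*3 = 16 + 15 = 31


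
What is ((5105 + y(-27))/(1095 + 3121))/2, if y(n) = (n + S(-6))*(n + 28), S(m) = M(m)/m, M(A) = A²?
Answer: 317/527 ≈ 0.60152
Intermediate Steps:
S(m) = m (S(m) = m²/m = m)
y(n) = (-6 + n)*(28 + n) (y(n) = (n - 6)*(n + 28) = (-6 + n)*(28 + n))
((5105 + y(-27))/(1095 + 3121))/2 = ((5105 + (-168 + (-27)² + 22*(-27)))/(1095 + 3121))/2 = ((5105 + (-168 + 729 - 594))/4216)*(½) = ((5105 - 33)*(1/4216))*(½) = (5072*(1/4216))*(½) = (634/527)*(½) = 317/527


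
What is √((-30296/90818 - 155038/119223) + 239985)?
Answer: √94375619136087907267/19830759 ≈ 489.88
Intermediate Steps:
√((-30296/90818 - 155038/119223) + 239985) = √((-30296*1/90818 - 155038*1/119223) + 239985) = √((-2164/6487 - 11926/9171) + 239985) = √(-97210006/59492277 + 239985) = √(14277156885839/59492277) = √94375619136087907267/19830759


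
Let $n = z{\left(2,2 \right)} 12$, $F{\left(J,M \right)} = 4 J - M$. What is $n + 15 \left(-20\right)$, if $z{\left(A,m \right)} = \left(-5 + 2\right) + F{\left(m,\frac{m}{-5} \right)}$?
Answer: $- \frac{1176}{5} \approx -235.2$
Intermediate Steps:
$F{\left(J,M \right)} = - M + 4 J$
$z{\left(A,m \right)} = -3 + \frac{21 m}{5}$ ($z{\left(A,m \right)} = \left(-5 + 2\right) + \left(- \frac{m}{-5} + 4 m\right) = -3 + \left(- \frac{m \left(-1\right)}{5} + 4 m\right) = -3 + \left(- \frac{\left(-1\right) m}{5} + 4 m\right) = -3 + \left(\frac{m}{5} + 4 m\right) = -3 + \frac{21 m}{5}$)
$n = \frac{324}{5}$ ($n = \left(-3 + \frac{21}{5} \cdot 2\right) 12 = \left(-3 + \frac{42}{5}\right) 12 = \frac{27}{5} \cdot 12 = \frac{324}{5} \approx 64.8$)
$n + 15 \left(-20\right) = \frac{324}{5} + 15 \left(-20\right) = \frac{324}{5} - 300 = - \frac{1176}{5}$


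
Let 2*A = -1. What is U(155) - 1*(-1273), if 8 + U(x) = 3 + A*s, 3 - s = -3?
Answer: 1265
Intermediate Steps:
s = 6 (s = 3 - 1*(-3) = 3 + 3 = 6)
A = -½ (A = (½)*(-1) = -½ ≈ -0.50000)
U(x) = -8 (U(x) = -8 + (3 - ½*6) = -8 + (3 - 3) = -8 + 0 = -8)
U(155) - 1*(-1273) = -8 - 1*(-1273) = -8 + 1273 = 1265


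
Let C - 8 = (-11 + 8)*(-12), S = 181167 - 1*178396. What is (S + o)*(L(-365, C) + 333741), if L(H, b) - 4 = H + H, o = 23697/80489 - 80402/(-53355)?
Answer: 264364385535696358/286299373 ≈ 9.2338e+8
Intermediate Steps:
S = 2771 (S = 181167 - 178396 = 2771)
o = 7735830013/4294490595 (o = 23697*(1/80489) - 80402*(-1/53355) = 23697/80489 + 80402/53355 = 7735830013/4294490595 ≈ 1.8013)
C = 44 (C = 8 + (-11 + 8)*(-12) = 8 - 3*(-12) = 8 + 36 = 44)
L(H, b) = 4 + 2*H (L(H, b) = 4 + (H + H) = 4 + 2*H)
(S + o)*(L(-365, C) + 333741) = (2771 + 7735830013/4294490595)*((4 + 2*(-365)) + 333741) = 11907769268758*((4 - 730) + 333741)/4294490595 = 11907769268758*(-726 + 333741)/4294490595 = (11907769268758/4294490595)*333015 = 264364385535696358/286299373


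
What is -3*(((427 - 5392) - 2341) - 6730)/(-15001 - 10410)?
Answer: -42108/25411 ≈ -1.6571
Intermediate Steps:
-3*(((427 - 5392) - 2341) - 6730)/(-15001 - 10410) = -3*((-4965 - 2341) - 6730)/(-25411) = -3*(-7306 - 6730)*(-1)/25411 = -(-42108)*(-1)/25411 = -3*14036/25411 = -42108/25411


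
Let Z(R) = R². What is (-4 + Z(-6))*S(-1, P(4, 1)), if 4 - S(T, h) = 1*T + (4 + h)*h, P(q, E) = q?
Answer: -864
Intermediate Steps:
S(T, h) = 4 - T - h*(4 + h) (S(T, h) = 4 - (1*T + (4 + h)*h) = 4 - (T + h*(4 + h)) = 4 + (-T - h*(4 + h)) = 4 - T - h*(4 + h))
(-4 + Z(-6))*S(-1, P(4, 1)) = (-4 + (-6)²)*(4 - 1*(-1) - 1*4² - 4*4) = (-4 + 36)*(4 + 1 - 1*16 - 16) = 32*(4 + 1 - 16 - 16) = 32*(-27) = -864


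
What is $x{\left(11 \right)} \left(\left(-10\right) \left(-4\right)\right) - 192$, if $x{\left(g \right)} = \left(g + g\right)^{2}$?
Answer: $19168$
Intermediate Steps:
$x{\left(g \right)} = 4 g^{2}$ ($x{\left(g \right)} = \left(2 g\right)^{2} = 4 g^{2}$)
$x{\left(11 \right)} \left(\left(-10\right) \left(-4\right)\right) - 192 = 4 \cdot 11^{2} \left(\left(-10\right) \left(-4\right)\right) - 192 = 4 \cdot 121 \cdot 40 - 192 = 484 \cdot 40 - 192 = 19360 - 192 = 19168$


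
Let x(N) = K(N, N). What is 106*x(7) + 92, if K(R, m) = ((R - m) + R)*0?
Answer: 92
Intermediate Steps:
K(R, m) = 0 (K(R, m) = (-m + 2*R)*0 = 0)
x(N) = 0
106*x(7) + 92 = 106*0 + 92 = 0 + 92 = 92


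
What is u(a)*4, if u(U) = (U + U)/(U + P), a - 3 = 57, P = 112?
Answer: 120/43 ≈ 2.7907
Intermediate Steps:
a = 60 (a = 3 + 57 = 60)
u(U) = 2*U/(112 + U) (u(U) = (U + U)/(U + 112) = (2*U)/(112 + U) = 2*U/(112 + U))
u(a)*4 = (2*60/(112 + 60))*4 = (2*60/172)*4 = (2*60*(1/172))*4 = (30/43)*4 = 120/43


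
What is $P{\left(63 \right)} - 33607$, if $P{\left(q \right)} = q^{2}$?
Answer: $-29638$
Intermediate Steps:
$P{\left(63 \right)} - 33607 = 63^{2} - 33607 = 3969 - 33607 = -29638$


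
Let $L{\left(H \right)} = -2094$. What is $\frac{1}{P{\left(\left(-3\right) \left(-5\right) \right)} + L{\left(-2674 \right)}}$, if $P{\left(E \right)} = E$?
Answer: $- \frac{1}{2079} \approx -0.000481$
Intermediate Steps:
$\frac{1}{P{\left(\left(-3\right) \left(-5\right) \right)} + L{\left(-2674 \right)}} = \frac{1}{\left(-3\right) \left(-5\right) - 2094} = \frac{1}{15 - 2094} = \frac{1}{-2079} = - \frac{1}{2079}$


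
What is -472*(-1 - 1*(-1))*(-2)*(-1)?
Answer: 0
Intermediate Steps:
-472*(-1 - 1*(-1))*(-2)*(-1) = -472*(-1 + 1)*(-2)*(-1) = -472*0*(-2)*(-1) = -0*(-1) = -472*0 = 0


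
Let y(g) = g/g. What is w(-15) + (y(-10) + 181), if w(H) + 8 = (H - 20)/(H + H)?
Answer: 1051/6 ≈ 175.17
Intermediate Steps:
y(g) = 1
w(H) = -8 + (-20 + H)/(2*H) (w(H) = -8 + (H - 20)/(H + H) = -8 + (-20 + H)/((2*H)) = -8 + (-20 + H)*(1/(2*H)) = -8 + (-20 + H)/(2*H))
w(-15) + (y(-10) + 181) = (-15/2 - 10/(-15)) + (1 + 181) = (-15/2 - 10*(-1/15)) + 182 = (-15/2 + ⅔) + 182 = -41/6 + 182 = 1051/6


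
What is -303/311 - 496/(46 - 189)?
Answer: 110927/44473 ≈ 2.4943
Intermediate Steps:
-303/311 - 496/(46 - 189) = -303*1/311 - 496/(-143) = -303/311 - 496*(-1/143) = -303/311 + 496/143 = 110927/44473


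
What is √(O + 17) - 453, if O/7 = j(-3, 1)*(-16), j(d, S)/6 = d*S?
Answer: -453 + √2033 ≈ -407.91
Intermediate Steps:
j(d, S) = 6*S*d (j(d, S) = 6*(d*S) = 6*(S*d) = 6*S*d)
O = 2016 (O = 7*((6*1*(-3))*(-16)) = 7*(-18*(-16)) = 7*288 = 2016)
√(O + 17) - 453 = √(2016 + 17) - 453 = √2033 - 453 = -453 + √2033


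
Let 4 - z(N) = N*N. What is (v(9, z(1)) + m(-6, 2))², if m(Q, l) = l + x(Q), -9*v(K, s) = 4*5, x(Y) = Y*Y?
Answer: 103684/81 ≈ 1280.0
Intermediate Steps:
z(N) = 4 - N² (z(N) = 4 - N*N = 4 - N²)
x(Y) = Y²
v(K, s) = -20/9 (v(K, s) = -4*5/9 = -⅑*20 = -20/9)
m(Q, l) = l + Q²
(v(9, z(1)) + m(-6, 2))² = (-20/9 + (2 + (-6)²))² = (-20/9 + (2 + 36))² = (-20/9 + 38)² = (322/9)² = 103684/81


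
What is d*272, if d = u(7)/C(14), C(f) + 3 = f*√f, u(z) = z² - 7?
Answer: 34272/2735 + 159936*√14/2735 ≈ 231.33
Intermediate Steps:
u(z) = -7 + z²
C(f) = -3 + f^(3/2) (C(f) = -3 + f*√f = -3 + f^(3/2))
d = 42/(-3 + 14*√14) (d = (-7 + 7²)/(-3 + 14^(3/2)) = (-7 + 49)/(-3 + 14*√14) = 42/(-3 + 14*√14) ≈ 0.85049)
d*272 = (126/2735 + 588*√14/2735)*272 = 34272/2735 + 159936*√14/2735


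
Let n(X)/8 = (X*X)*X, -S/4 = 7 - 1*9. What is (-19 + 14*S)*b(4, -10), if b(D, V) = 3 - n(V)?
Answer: 744279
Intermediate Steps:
S = 8 (S = -4*(7 - 1*9) = -4*(7 - 9) = -4*(-2) = 8)
n(X) = 8*X³ (n(X) = 8*((X*X)*X) = 8*(X²*X) = 8*X³)
b(D, V) = 3 - 8*V³
(-19 + 14*S)*b(4, -10) = (-19 + 14*8)*(3 - 8*(-10)³) = (-19 + 112)*(3 - 8*(-1000)) = 93*(3 + 8000) = 93*8003 = 744279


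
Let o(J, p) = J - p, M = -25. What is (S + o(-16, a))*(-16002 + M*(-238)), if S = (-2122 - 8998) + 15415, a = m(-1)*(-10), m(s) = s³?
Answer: -42911988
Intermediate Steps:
a = 10 (a = (-1)³*(-10) = -1*(-10) = 10)
S = 4295 (S = -11120 + 15415 = 4295)
(S + o(-16, a))*(-16002 + M*(-238)) = (4295 + (-16 - 1*10))*(-16002 - 25*(-238)) = (4295 + (-16 - 10))*(-16002 + 5950) = (4295 - 26)*(-10052) = 4269*(-10052) = -42911988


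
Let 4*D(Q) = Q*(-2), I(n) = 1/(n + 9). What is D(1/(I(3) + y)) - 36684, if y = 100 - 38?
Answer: -27329586/745 ≈ -36684.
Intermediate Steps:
I(n) = 1/(9 + n)
y = 62
D(Q) = -Q/2 (D(Q) = (Q*(-2))/4 = (-2*Q)/4 = -Q/2)
D(1/(I(3) + y)) - 36684 = -1/(2*(1/(9 + 3) + 62)) - 36684 = -1/(2*(1/12 + 62)) - 36684 = -1/(2*745/12) - 36684 = -1/2*12/745 - 36684 = -6/745 - 36684 = -27329586/745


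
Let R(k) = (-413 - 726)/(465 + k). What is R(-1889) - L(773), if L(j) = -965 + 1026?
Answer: -85725/1424 ≈ -60.200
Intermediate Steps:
R(k) = -1139/(465 + k)
L(j) = 61
R(-1889) - L(773) = -1139/(465 - 1889) - 1*61 = -1139/(-1424) - 61 = -1139*(-1/1424) - 61 = 1139/1424 - 61 = -85725/1424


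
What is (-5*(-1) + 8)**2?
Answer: 169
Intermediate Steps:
(-5*(-1) + 8)**2 = (5 + 8)**2 = 13**2 = 169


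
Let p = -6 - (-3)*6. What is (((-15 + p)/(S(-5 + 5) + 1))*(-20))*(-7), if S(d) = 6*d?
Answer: -420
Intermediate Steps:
p = 12 (p = -6 - 1*(-18) = -6 + 18 = 12)
(((-15 + p)/(S(-5 + 5) + 1))*(-20))*(-7) = (((-15 + 12)/(6*(-5 + 5) + 1))*(-20))*(-7) = (-3/(6*0 + 1)*(-20))*(-7) = (-3/(0 + 1)*(-20))*(-7) = (-3/1*(-20))*(-7) = (-3*1*(-20))*(-7) = -3*(-20)*(-7) = 60*(-7) = -420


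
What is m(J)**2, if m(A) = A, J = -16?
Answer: 256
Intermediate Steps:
m(J)**2 = (-16)**2 = 256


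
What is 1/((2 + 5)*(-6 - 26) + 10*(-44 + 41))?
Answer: -1/254 ≈ -0.0039370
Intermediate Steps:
1/((2 + 5)*(-6 - 26) + 10*(-44 + 41)) = 1/(7*(-32) + 10*(-3)) = 1/(-224 - 30) = 1/(-254) = -1/254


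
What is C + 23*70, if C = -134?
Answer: 1476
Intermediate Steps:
C + 23*70 = -134 + 23*70 = -134 + 1610 = 1476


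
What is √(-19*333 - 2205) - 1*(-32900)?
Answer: 32900 + 6*I*√237 ≈ 32900.0 + 92.369*I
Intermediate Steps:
√(-19*333 - 2205) - 1*(-32900) = √(-6327 - 2205) + 32900 = √(-8532) + 32900 = 6*I*√237 + 32900 = 32900 + 6*I*√237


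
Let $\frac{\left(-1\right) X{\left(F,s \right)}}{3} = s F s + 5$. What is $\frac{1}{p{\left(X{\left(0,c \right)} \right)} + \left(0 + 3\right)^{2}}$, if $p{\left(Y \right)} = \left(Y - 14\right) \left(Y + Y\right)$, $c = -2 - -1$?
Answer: $\frac{1}{879} \approx 0.0011377$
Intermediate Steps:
$c = -1$ ($c = -2 + 1 = -1$)
$X{\left(F,s \right)} = -15 - 3 F s^{2}$ ($X{\left(F,s \right)} = - 3 \left(s F s + 5\right) = - 3 \left(F s s + 5\right) = - 3 \left(F s^{2} + 5\right) = - 3 \left(5 + F s^{2}\right) = -15 - 3 F s^{2}$)
$p{\left(Y \right)} = 2 Y \left(-14 + Y\right)$ ($p{\left(Y \right)} = \left(-14 + Y\right) 2 Y = 2 Y \left(-14 + Y\right)$)
$\frac{1}{p{\left(X{\left(0,c \right)} \right)} + \left(0 + 3\right)^{2}} = \frac{1}{2 \left(-15 - 0 \left(-1\right)^{2}\right) \left(-14 - \left(15 + 0 \left(-1\right)^{2}\right)\right) + \left(0 + 3\right)^{2}} = \frac{1}{2 \left(-15 - 0 \cdot 1\right) \left(-14 - \left(15 + 0 \cdot 1\right)\right) + 3^{2}} = \frac{1}{2 \left(-15 + 0\right) \left(-14 + \left(-15 + 0\right)\right) + 9} = \frac{1}{2 \left(-15\right) \left(-14 - 15\right) + 9} = \frac{1}{2 \left(-15\right) \left(-29\right) + 9} = \frac{1}{870 + 9} = \frac{1}{879}$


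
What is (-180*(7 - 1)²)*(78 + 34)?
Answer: -725760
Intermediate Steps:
(-180*(7 - 1)²)*(78 + 34) = -180*6²*112 = -180*36*112 = -6480*112 = -725760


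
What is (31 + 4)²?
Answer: 1225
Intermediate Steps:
(31 + 4)² = 35² = 1225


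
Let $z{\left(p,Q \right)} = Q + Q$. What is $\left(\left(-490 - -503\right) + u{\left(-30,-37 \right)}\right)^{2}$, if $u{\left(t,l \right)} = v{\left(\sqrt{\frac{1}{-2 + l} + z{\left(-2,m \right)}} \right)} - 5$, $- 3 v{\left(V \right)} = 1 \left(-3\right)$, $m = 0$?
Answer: $81$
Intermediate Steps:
$z{\left(p,Q \right)} = 2 Q$
$v{\left(V \right)} = 1$ ($v{\left(V \right)} = - \frac{1 \left(-3\right)}{3} = \left(- \frac{1}{3}\right) \left(-3\right) = 1$)
$u{\left(t,l \right)} = -4$ ($u{\left(t,l \right)} = 1 - 5 = -4$)
$\left(\left(-490 - -503\right) + u{\left(-30,-37 \right)}\right)^{2} = \left(\left(-490 - -503\right) - 4\right)^{2} = \left(\left(-490 + 503\right) - 4\right)^{2} = \left(13 - 4\right)^{2} = 9^{2} = 81$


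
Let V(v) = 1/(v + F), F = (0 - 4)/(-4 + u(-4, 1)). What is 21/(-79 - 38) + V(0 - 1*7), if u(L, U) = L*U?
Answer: -⅓ ≈ -0.33333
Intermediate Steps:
F = ½ (F = (0 - 4)/(-4 - 4*1) = -4/(-4 - 4) = -4/(-8) = -4*(-⅛) = ½ ≈ 0.50000)
V(v) = 1/(½ + v) (V(v) = 1/(v + ½) = 1/(½ + v))
21/(-79 - 38) + V(0 - 1*7) = 21/(-79 - 38) + 2/(1 + 2*(0 - 1*7)) = 21/(-117) + 2/(1 + 2*(0 - 7)) = 21*(-1/117) + 2/(1 + 2*(-7)) = -7/39 + 2/(1 - 14) = -7/39 + 2/(-13) = -7/39 + 2*(-1/13) = -7/39 - 2/13 = -⅓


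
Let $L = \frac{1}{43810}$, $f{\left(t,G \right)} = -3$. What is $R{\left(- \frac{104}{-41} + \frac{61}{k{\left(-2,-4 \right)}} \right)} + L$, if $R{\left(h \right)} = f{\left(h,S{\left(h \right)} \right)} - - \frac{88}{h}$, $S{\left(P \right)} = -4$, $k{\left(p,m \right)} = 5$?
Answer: $\frac{393285391}{132350010} \approx 2.9716$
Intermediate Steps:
$L = \frac{1}{43810} \approx 2.2826 \cdot 10^{-5}$
$R{\left(h \right)} = -3 + \frac{88}{h}$ ($R{\left(h \right)} = -3 - - \frac{88}{h} = -3 + \frac{88}{h}$)
$R{\left(- \frac{104}{-41} + \frac{61}{k{\left(-2,-4 \right)}} \right)} + L = \left(-3 + \frac{88}{- \frac{104}{-41} + \frac{61}{5}}\right) + \frac{1}{43810} = \left(-3 + \frac{88}{\left(-104\right) \left(- \frac{1}{41}\right) + 61 \cdot \frac{1}{5}}\right) + \frac{1}{43810} = \left(-3 + \frac{88}{\frac{104}{41} + \frac{61}{5}}\right) + \frac{1}{43810} = \left(-3 + \frac{88}{\frac{3021}{205}}\right) + \frac{1}{43810} = \left(-3 + 88 \cdot \frac{205}{3021}\right) + \frac{1}{43810} = \left(-3 + \frac{18040}{3021}\right) + \frac{1}{43810} = \frac{8977}{3021} + \frac{1}{43810} = \frac{393285391}{132350010}$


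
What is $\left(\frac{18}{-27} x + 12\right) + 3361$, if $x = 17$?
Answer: $\frac{10085}{3} \approx 3361.7$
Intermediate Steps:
$\left(\frac{18}{-27} x + 12\right) + 3361 = \left(\frac{18}{-27} \cdot 17 + 12\right) + 3361 = \left(18 \left(- \frac{1}{27}\right) 17 + 12\right) + 3361 = \left(\left(- \frac{2}{3}\right) 17 + 12\right) + 3361 = \left(- \frac{34}{3} + 12\right) + 3361 = \frac{2}{3} + 3361 = \frac{10085}{3}$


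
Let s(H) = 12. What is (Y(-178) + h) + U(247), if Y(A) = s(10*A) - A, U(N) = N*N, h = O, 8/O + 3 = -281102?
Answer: 17203344887/281105 ≈ 61199.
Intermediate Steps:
O = -8/281105 (O = 8/(-3 - 281102) = 8/(-281105) = 8*(-1/281105) = -8/281105 ≈ -2.8459e-5)
h = -8/281105 ≈ -2.8459e-5
U(N) = N²
Y(A) = 12 - A
(Y(-178) + h) + U(247) = ((12 - 1*(-178)) - 8/281105) + 247² = ((12 + 178) - 8/281105) + 61009 = (190 - 8/281105) + 61009 = 53409942/281105 + 61009 = 17203344887/281105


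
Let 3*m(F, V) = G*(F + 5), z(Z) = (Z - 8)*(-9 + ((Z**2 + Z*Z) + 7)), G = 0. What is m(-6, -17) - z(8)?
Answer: 0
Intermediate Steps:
z(Z) = (-8 + Z)*(-2 + 2*Z**2) (z(Z) = (-8 + Z)*(-9 + ((Z**2 + Z**2) + 7)) = (-8 + Z)*(-9 + (2*Z**2 + 7)) = (-8 + Z)*(-9 + (7 + 2*Z**2)) = (-8 + Z)*(-2 + 2*Z**2))
m(F, V) = 0 (m(F, V) = (0*(F + 5))/3 = (0*(5 + F))/3 = (1/3)*0 = 0)
m(-6, -17) - z(8) = 0 - (16 - 16*8**2 - 2*8 + 2*8**3) = 0 - (16 - 16*64 - 16 + 2*512) = 0 - (16 - 1024 - 16 + 1024) = 0 - 1*0 = 0 + 0 = 0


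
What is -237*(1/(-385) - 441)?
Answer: 40239282/385 ≈ 1.0452e+5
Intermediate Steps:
-237*(1/(-385) - 441) = -237*(-1/385 - 441) = -237*(-169786/385) = 40239282/385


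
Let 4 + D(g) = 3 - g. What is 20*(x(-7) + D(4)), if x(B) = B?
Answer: -240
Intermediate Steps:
D(g) = -1 - g (D(g) = -4 + (3 - g) = -1 - g)
20*(x(-7) + D(4)) = 20*(-7 + (-1 - 1*4)) = 20*(-7 + (-1 - 4)) = 20*(-7 - 5) = 20*(-12) = -240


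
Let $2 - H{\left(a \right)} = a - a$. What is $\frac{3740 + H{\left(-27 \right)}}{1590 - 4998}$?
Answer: $- \frac{1871}{1704} \approx -1.098$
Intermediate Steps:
$H{\left(a \right)} = 2$ ($H{\left(a \right)} = 2 - \left(a - a\right) = 2 - 0 = 2 + 0 = 2$)
$\frac{3740 + H{\left(-27 \right)}}{1590 - 4998} = \frac{3740 + 2}{1590 - 4998} = \frac{3742}{-3408} = 3742 \left(- \frac{1}{3408}\right) = - \frac{1871}{1704}$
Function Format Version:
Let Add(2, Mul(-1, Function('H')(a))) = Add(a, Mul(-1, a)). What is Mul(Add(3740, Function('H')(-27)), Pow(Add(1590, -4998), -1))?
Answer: Rational(-1871, 1704) ≈ -1.0980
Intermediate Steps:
Function('H')(a) = 2 (Function('H')(a) = Add(2, Mul(-1, Add(a, Mul(-1, a)))) = Add(2, Mul(-1, 0)) = Add(2, 0) = 2)
Mul(Add(3740, Function('H')(-27)), Pow(Add(1590, -4998), -1)) = Mul(Add(3740, 2), Pow(Add(1590, -4998), -1)) = Mul(3742, Pow(-3408, -1)) = Mul(3742, Rational(-1, 3408)) = Rational(-1871, 1704)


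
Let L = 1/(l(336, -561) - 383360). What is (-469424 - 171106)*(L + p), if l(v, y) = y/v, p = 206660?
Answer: -631509810043274360/4770723 ≈ -1.3237e+11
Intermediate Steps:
L = -112/42936507 (L = 1/(-561/336 - 383360) = 1/(-561*1/336 - 383360) = 1/(-187/112 - 383360) = 1/(-42936507/112) = -112/42936507 ≈ -2.6085e-6)
(-469424 - 171106)*(L + p) = (-469424 - 171106)*(-112/42936507 + 206660) = -640530*8873258536508/42936507 = -631509810043274360/4770723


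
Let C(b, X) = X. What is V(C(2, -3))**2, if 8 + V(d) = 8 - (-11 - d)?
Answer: 64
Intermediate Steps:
V(d) = 11 + d (V(d) = -8 + (8 - (-11 - d)) = -8 + (8 + (11 + d)) = -8 + (19 + d) = 11 + d)
V(C(2, -3))**2 = (11 - 3)**2 = 8**2 = 64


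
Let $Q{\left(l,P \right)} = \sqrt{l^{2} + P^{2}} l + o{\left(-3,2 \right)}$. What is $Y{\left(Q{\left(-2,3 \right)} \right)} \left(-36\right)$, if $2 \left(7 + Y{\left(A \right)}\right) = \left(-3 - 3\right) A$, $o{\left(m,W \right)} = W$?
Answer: $468 - 216 \sqrt{13} \approx -310.8$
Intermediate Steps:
$Q{\left(l,P \right)} = 2 + l \sqrt{P^{2} + l^{2}}$ ($Q{\left(l,P \right)} = \sqrt{l^{2} + P^{2}} l + 2 = \sqrt{P^{2} + l^{2}} l + 2 = l \sqrt{P^{2} + l^{2}} + 2 = 2 + l \sqrt{P^{2} + l^{2}}$)
$Y{\left(A \right)} = -7 - 3 A$ ($Y{\left(A \right)} = -7 + \frac{\left(-3 - 3\right) A}{2} = -7 + \frac{\left(-6\right) A}{2} = -7 - 3 A$)
$Y{\left(Q{\left(-2,3 \right)} \right)} \left(-36\right) = \left(-7 - 3 \left(2 - 2 \sqrt{3^{2} + \left(-2\right)^{2}}\right)\right) \left(-36\right) = \left(-7 - 3 \left(2 - 2 \sqrt{9 + 4}\right)\right) \left(-36\right) = \left(-7 - 3 \left(2 - 2 \sqrt{13}\right)\right) \left(-36\right) = \left(-7 - \left(6 - 6 \sqrt{13}\right)\right) \left(-36\right) = \left(-13 + 6 \sqrt{13}\right) \left(-36\right) = 468 - 216 \sqrt{13}$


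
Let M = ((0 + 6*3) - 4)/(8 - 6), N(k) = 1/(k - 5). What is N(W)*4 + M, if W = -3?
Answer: 13/2 ≈ 6.5000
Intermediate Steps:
N(k) = 1/(-5 + k)
M = 7 (M = ((0 + 18) - 4)/2 = (18 - 4)*(½) = 14*(½) = 7)
N(W)*4 + M = 4/(-5 - 3) + 7 = 4/(-8) + 7 = -⅛*4 + 7 = -½ + 7 = 13/2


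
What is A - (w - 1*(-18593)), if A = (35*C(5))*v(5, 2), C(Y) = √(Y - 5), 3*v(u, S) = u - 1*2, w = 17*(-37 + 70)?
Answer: -19154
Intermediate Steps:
w = 561 (w = 17*33 = 561)
v(u, S) = -⅔ + u/3 (v(u, S) = (u - 1*2)/3 = (u - 2)/3 = (-2 + u)/3 = -⅔ + u/3)
C(Y) = √(-5 + Y)
A = 0 (A = (35*√(-5 + 5))*(-⅔ + (⅓)*5) = (35*√0)*(-⅔ + 5/3) = (35*0)*1 = 0*1 = 0)
A - (w - 1*(-18593)) = 0 - (561 - 1*(-18593)) = 0 - (561 + 18593) = 0 - 1*19154 = 0 - 19154 = -19154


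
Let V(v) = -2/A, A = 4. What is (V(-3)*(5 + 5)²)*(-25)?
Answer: 1250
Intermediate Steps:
V(v) = -½ (V(v) = -2/4 = -2*¼ = -½)
(V(-3)*(5 + 5)²)*(-25) = -(5 + 5)²/2*(-25) = -½*10²*(-25) = -½*100*(-25) = -50*(-25) = 1250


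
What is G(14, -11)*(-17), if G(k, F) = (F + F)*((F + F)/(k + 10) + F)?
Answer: -26741/6 ≈ -4456.8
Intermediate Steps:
G(k, F) = 2*F*(F + 2*F/(10 + k)) (G(k, F) = (2*F)*((2*F)/(10 + k) + F) = (2*F)*(2*F/(10 + k) + F) = (2*F)*(F + 2*F/(10 + k)) = 2*F*(F + 2*F/(10 + k)))
G(14, -11)*(-17) = (2*(-11)²*(12 + 14)/(10 + 14))*(-17) = (2*121*26/24)*(-17) = (2*121*(1/24)*26)*(-17) = (1573/6)*(-17) = -26741/6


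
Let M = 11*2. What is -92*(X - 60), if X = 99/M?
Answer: 5106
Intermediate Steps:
M = 22
X = 9/2 (X = 99/22 = 99*(1/22) = 9/2 ≈ 4.5000)
-92*(X - 60) = -92*(9/2 - 60) = -92*(-111/2) = 5106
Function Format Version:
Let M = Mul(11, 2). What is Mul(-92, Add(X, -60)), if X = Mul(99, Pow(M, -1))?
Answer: 5106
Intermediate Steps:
M = 22
X = Rational(9, 2) (X = Mul(99, Pow(22, -1)) = Mul(99, Rational(1, 22)) = Rational(9, 2) ≈ 4.5000)
Mul(-92, Add(X, -60)) = Mul(-92, Add(Rational(9, 2), -60)) = Mul(-92, Rational(-111, 2)) = 5106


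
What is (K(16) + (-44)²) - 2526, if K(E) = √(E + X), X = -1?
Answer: -590 + √15 ≈ -586.13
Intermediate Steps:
K(E) = √(-1 + E) (K(E) = √(E - 1) = √(-1 + E))
(K(16) + (-44)²) - 2526 = (√(-1 + 16) + (-44)²) - 2526 = (√15 + 1936) - 2526 = (1936 + √15) - 2526 = -590 + √15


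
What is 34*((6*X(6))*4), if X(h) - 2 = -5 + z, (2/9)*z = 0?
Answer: -2448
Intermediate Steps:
z = 0 (z = (9/2)*0 = 0)
X(h) = -3 (X(h) = 2 + (-5 + 0) = 2 - 5 = -3)
34*((6*X(6))*4) = 34*((6*(-3))*4) = 34*(-18*4) = 34*(-72) = -2448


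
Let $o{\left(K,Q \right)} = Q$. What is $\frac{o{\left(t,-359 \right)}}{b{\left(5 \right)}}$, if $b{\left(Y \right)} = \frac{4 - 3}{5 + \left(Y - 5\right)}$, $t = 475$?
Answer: $-1795$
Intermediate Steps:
$b{\left(Y \right)} = \frac{1}{Y}$ ($b{\left(Y \right)} = 1 \frac{1}{5 + \left(-5 + Y\right)} = 1 \frac{1}{Y} = \frac{1}{Y}$)
$\frac{o{\left(t,-359 \right)}}{b{\left(5 \right)}} = \frac{1}{\frac{1}{5}} \left(-359\right) = 5 \left(-359\right) = -1795$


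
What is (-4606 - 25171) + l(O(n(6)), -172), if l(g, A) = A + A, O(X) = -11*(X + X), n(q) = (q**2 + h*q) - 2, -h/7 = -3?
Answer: -30121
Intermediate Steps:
h = 21 (h = -7*(-3) = 21)
n(q) = -2 + q**2 + 21*q (n(q) = (q**2 + 21*q) - 2 = -2 + q**2 + 21*q)
O(X) = -22*X
l(g, A) = 2*A
(-4606 - 25171) + l(O(n(6)), -172) = (-4606 - 25171) + 2*(-172) = -29777 - 344 = -30121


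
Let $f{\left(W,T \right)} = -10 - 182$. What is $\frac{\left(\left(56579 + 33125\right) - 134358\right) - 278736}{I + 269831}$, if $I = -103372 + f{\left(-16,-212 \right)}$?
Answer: $- \frac{323390}{166267} \approx -1.945$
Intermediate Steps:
$f{\left(W,T \right)} = -192$ ($f{\left(W,T \right)} = -10 - 182 = -192$)
$I = -103564$ ($I = -103372 - 192 = -103564$)
$\frac{\left(\left(56579 + 33125\right) - 134358\right) - 278736}{I + 269831} = \frac{\left(\left(56579 + 33125\right) - 134358\right) - 278736}{-103564 + 269831} = \frac{\left(89704 - 134358\right) - 278736}{166267} = \left(-44654 - 278736\right) \frac{1}{166267} = \left(-323390\right) \frac{1}{166267} = - \frac{323390}{166267}$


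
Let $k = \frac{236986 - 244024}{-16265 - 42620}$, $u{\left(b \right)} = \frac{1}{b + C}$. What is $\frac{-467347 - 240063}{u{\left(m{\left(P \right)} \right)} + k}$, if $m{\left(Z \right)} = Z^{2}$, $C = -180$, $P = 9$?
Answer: $- \frac{4123927947150}{637877} \approx -6.4651 \cdot 10^{6}$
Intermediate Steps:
$u{\left(b \right)} = \frac{1}{-180 + b}$ ($u{\left(b \right)} = \frac{1}{b - 180} = \frac{1}{-180 + b}$)
$k = \frac{7038}{58885}$ ($k = - \frac{7038}{-58885} = \left(-7038\right) \left(- \frac{1}{58885}\right) = \frac{7038}{58885} \approx 0.11952$)
$\frac{-467347 - 240063}{u{\left(m{\left(P \right)} \right)} + k} = \frac{-467347 - 240063}{\frac{1}{-180 + 9^{2}} + \frac{7038}{58885}} = - \frac{707410}{\frac{1}{-180 + 81} + \frac{7038}{58885}} = - \frac{707410}{\frac{1}{-99} + \frac{7038}{58885}} = - \frac{707410}{- \frac{1}{99} + \frac{7038}{58885}} = - \frac{707410}{\frac{637877}{5829615}} = \left(-707410\right) \frac{5829615}{637877} = - \frac{4123927947150}{637877}$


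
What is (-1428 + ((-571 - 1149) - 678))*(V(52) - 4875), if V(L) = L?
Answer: 18452798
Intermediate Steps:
(-1428 + ((-571 - 1149) - 678))*(V(52) - 4875) = (-1428 + ((-571 - 1149) - 678))*(52 - 4875) = (-1428 + (-1720 - 678))*(-4823) = (-1428 - 2398)*(-4823) = -3826*(-4823) = 18452798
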